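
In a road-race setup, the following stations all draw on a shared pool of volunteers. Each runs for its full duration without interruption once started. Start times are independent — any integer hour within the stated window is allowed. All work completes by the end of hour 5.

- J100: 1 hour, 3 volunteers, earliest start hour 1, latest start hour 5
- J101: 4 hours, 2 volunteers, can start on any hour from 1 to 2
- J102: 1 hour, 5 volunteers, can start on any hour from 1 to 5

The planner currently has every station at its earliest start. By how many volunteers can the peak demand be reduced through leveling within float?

Early-start peak: h1:10  h2:2  h3:2  h4:2  h5:0 ⇒ 10.
Leveled (J100@1, J101@1, J102@5): h1:5  h2:2  h3:2  h4:2  h5:5 ⇒ 5.
Reduction 10 − 5 = 5.

5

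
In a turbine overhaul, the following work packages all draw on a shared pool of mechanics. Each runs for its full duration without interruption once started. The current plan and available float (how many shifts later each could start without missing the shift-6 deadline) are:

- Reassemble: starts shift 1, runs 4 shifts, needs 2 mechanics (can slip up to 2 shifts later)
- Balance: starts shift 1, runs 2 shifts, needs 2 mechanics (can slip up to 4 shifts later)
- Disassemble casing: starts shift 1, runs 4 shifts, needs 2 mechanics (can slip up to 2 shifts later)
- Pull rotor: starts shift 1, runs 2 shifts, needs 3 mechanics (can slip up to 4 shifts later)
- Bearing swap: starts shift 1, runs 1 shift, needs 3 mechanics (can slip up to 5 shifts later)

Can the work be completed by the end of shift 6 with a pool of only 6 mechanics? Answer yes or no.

yes

Schedule Reassemble@1, Balance@1, Disassemble casing@1, Pull rotor@5, Bearing swap@5: s1:6  s2:6  s3:4  s4:4  s5:6  s6:3 — peak 6 ≤ 6.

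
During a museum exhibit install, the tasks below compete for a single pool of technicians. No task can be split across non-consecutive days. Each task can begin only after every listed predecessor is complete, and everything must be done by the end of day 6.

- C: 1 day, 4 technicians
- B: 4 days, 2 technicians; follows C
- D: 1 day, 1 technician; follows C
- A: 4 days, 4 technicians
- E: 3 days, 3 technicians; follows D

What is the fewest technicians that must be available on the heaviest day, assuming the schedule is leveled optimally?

9

Schedule C@1, B@2, D@2, A@1, E@3: d1:8  d2:7  d3:9  d4:9  d5:5  d6:0 — peak 9.
No arrangement of the 21 feasible schedules does better.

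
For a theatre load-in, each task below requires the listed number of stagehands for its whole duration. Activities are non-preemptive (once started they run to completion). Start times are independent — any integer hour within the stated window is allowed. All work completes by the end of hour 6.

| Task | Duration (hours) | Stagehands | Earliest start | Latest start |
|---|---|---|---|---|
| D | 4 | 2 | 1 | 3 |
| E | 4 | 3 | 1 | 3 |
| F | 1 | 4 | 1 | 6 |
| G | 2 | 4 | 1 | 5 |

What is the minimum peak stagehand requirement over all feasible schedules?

7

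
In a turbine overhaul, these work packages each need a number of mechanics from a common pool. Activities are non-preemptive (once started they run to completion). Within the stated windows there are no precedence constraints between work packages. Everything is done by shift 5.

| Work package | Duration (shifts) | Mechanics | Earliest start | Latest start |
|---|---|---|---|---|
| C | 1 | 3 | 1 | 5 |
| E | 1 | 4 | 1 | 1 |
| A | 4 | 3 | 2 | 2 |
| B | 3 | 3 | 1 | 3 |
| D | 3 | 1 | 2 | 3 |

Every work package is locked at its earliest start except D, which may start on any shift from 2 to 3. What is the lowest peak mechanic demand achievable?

10

D@2: s1:10  s2:7  s3:7  s4:4  s5:3 → peak 10
D@3: s1:10  s2:6  s3:7  s4:4  s5:4 → peak 10
Best is D@2, peak 10.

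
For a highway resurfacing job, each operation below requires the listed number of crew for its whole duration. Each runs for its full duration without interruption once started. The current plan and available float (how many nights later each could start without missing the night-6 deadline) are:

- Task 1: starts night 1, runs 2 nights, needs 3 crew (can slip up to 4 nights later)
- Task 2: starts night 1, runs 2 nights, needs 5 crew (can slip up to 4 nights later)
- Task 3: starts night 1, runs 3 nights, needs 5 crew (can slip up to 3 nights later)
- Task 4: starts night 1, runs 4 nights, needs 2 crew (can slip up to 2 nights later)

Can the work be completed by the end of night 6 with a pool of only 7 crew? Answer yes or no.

no

The minimum achievable peak is 8; 7 < 8, so no feasible schedule stays within the cap.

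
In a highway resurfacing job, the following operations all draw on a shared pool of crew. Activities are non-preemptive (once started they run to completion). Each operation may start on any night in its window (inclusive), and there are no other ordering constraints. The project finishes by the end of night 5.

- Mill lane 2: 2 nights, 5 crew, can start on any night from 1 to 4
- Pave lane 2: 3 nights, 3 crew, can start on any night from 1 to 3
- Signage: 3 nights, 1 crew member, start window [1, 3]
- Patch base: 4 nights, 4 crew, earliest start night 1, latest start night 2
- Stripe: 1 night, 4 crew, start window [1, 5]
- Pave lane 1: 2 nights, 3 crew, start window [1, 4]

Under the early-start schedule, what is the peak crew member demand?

20

Early-start schedule: Mill lane 2@1, Pave lane 2@1, Signage@1, Patch base@1, Stripe@1, Pave lane 1@1.
Load per night: night 1: 20, night 2: 16, night 3: 8, night 4: 4, night 5: 0.
Peak is 20.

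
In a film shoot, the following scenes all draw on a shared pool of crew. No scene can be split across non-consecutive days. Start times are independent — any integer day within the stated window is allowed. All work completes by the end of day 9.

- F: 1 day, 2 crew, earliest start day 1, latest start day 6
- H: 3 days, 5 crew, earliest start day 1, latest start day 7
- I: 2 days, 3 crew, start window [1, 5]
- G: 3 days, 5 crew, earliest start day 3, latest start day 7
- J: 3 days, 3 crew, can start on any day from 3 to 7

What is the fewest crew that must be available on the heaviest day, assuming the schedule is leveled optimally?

Early-start (F@1, H@1, I@1, G@3, J@3) gives peak 13: d1:10  d2:8  d3:13  d4:8  d5:8  d6:0  d7:0  d8:0  d9:0.
Shift F→4, I→5, G→7, J→4.
Schedule F@4, H@1, I@5, G@7, J@4: d1:5  d2:5  d3:5  d4:5  d5:6  d6:6  d7:5  d8:5  d9:5 — peak 6.
Total crew member-days = 47 over 9 days ⇒ peak ≥ ⌈47/9⌉ = 6, so 6 is optimal.

6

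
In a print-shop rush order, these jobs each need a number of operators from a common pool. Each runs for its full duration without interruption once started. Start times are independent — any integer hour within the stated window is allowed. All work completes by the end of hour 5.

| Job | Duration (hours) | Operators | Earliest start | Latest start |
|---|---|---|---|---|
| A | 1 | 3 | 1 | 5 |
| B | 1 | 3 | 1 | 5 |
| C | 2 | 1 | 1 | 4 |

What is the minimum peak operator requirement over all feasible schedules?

3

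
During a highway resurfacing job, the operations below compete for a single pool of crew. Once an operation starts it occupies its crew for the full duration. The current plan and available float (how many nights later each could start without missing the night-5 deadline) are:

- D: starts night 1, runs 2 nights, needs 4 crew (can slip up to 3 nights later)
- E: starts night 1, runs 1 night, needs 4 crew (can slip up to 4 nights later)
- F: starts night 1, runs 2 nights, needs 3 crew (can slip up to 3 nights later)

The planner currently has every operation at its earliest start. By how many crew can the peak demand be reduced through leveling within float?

7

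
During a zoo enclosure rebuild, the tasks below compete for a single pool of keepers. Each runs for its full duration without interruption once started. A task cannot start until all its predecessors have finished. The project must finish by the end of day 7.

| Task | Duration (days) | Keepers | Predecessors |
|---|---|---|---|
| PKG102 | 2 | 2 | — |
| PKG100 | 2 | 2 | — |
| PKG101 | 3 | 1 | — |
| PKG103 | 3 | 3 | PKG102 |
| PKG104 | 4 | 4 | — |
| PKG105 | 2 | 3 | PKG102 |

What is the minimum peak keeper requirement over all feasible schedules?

Early-start (PKG102@1, PKG100@1, PKG101@1, PKG103@3, PKG104@1, PKG105@3) gives peak 11: d1:9  d2:9  d3:11  d4:10  d5:3  d6:0  d7:0.
Shift PKG104→4, PKG105→6.
Schedule PKG102@1, PKG100@1, PKG101@1, PKG103@3, PKG104@4, PKG105@6: d1:5  d2:5  d3:4  d4:7  d5:7  d6:7  d7:7 — peak 7.

7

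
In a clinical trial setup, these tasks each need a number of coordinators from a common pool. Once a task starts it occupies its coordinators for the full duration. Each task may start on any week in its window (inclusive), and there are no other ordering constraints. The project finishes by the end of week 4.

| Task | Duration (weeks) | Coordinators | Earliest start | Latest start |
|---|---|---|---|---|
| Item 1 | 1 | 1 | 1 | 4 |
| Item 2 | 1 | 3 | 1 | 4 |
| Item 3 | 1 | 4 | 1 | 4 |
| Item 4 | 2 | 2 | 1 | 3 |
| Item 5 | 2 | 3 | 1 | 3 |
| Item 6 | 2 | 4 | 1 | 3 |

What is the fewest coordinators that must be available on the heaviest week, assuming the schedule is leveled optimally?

7

Early-start (Item 1@1, Item 2@1, Item 3@1, Item 4@1, Item 5@1, Item 6@1) gives peak 17: w1:17  w2:9  w3:0  w4:0.
Shift Item 3→2, Item 5→3, Item 6→3.
Schedule Item 1@1, Item 2@1, Item 3@2, Item 4@1, Item 5@3, Item 6@3: w1:6  w2:6  w3:7  w4:7 — peak 7.
Total coordinator-weeks = 26 over 4 weeks ⇒ peak ≥ ⌈26/4⌉ = 7, so 7 is optimal.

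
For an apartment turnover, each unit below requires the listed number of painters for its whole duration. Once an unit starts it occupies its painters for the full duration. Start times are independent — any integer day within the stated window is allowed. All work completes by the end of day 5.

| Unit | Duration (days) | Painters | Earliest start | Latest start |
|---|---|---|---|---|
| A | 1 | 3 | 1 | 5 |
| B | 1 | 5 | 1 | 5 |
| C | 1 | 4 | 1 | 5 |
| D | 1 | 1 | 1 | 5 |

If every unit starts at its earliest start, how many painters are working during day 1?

13

At early start, day 1 has: A, B, C, D.
Demand: 3 + 5 + 4 + 1 = 13.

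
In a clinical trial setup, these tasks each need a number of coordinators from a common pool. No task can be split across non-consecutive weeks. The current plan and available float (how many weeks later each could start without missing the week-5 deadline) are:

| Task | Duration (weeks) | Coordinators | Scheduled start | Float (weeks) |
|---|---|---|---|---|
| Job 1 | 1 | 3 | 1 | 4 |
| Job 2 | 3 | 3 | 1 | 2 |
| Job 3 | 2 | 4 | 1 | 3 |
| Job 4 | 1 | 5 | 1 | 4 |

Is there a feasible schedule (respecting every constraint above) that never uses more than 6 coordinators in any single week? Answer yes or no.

no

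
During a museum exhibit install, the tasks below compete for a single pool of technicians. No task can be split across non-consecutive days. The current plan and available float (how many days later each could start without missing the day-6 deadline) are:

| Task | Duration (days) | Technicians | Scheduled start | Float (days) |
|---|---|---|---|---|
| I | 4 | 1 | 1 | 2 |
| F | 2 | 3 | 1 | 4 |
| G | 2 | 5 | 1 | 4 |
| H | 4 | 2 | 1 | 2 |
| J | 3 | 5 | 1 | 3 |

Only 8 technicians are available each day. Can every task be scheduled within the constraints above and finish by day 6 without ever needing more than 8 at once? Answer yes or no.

Schedule I@1, F@4, G@5, H@1, J@1: d1:8  d2:8  d3:8  d4:6  d5:8  d6:5 — peak 8 ≤ 8.

yes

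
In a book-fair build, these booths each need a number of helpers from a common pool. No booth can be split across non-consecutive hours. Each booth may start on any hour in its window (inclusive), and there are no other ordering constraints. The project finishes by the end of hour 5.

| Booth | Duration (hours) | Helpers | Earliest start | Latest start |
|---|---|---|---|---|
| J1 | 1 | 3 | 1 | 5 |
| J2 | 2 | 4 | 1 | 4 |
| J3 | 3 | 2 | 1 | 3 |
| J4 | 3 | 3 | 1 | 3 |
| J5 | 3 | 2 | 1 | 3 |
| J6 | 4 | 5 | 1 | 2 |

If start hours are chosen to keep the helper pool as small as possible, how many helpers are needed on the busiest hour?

12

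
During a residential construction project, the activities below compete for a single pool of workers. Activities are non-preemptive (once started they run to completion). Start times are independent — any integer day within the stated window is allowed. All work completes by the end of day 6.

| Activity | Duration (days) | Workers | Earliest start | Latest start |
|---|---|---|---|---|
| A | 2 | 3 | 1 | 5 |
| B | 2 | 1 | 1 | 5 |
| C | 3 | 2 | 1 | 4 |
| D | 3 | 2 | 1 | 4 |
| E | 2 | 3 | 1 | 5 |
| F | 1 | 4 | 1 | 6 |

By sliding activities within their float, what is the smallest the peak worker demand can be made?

6

Early-start (A@1, B@1, C@1, D@1, E@1, F@1) gives peak 15: d1:15  d2:11  d3:4  d4:0  d5:0  d6:0.
Shift D→3, E→4, F→6.
Schedule A@1, B@1, C@1, D@3, E@4, F@6: d1:6  d2:6  d3:4  d4:5  d5:5  d6:4 — peak 6.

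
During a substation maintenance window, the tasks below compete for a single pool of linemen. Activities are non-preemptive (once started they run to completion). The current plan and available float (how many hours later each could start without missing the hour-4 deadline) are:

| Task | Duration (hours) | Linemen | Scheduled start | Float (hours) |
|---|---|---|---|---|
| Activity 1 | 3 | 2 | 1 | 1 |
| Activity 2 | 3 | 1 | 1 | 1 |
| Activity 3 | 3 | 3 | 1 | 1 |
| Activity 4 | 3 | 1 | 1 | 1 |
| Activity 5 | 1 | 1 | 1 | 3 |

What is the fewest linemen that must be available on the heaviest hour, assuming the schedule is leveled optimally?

Early-start (Activity 1@1, Activity 2@1, Activity 3@1, Activity 4@1, Activity 5@1) gives peak 8: h1:8  h2:7  h3:7  h4:0.
Shift Activity 5→4.
Schedule Activity 1@1, Activity 2@1, Activity 3@1, Activity 4@1, Activity 5@4: h1:7  h2:7  h3:7  h4:1 — peak 7.

7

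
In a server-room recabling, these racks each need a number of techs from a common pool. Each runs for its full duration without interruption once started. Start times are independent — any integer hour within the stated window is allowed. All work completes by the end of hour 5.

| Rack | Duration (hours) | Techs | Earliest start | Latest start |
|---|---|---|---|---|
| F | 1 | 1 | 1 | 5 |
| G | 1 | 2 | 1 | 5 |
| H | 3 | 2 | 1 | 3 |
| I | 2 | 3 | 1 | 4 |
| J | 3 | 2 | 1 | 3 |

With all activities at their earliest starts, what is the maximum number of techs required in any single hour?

10

Early-start schedule: F@1, G@1, H@1, I@1, J@1.
Load per hour: hour 1: 10, hour 2: 7, hour 3: 4, hour 4: 0, hour 5: 0.
Peak is 10.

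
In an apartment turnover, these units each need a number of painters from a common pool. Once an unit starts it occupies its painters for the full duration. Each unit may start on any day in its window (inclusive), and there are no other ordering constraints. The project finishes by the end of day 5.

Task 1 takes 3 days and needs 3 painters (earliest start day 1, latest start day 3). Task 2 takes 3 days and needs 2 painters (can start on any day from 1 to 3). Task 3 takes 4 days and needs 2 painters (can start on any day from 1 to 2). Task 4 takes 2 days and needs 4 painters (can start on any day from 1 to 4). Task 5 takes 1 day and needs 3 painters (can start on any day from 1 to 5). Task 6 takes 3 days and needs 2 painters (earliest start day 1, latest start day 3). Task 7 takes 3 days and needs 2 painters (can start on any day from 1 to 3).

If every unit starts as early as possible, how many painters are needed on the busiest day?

18

Early-start schedule: Task 1@1, Task 2@1, Task 3@1, Task 4@1, Task 5@1, Task 6@1, Task 7@1.
Load per day: day 1: 18, day 2: 15, day 3: 11, day 4: 2, day 5: 0.
Peak is 18.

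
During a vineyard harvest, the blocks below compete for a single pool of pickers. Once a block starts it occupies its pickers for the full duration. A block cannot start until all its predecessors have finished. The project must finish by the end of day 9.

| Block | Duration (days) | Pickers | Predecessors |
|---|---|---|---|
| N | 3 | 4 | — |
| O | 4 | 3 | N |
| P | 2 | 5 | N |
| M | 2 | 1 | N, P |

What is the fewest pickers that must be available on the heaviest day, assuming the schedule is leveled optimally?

5

Early-start (N@1, O@4, P@4, M@6) gives peak 8: d1:4  d2:4  d3:4  d4:8  d5:8  d6:4  d7:4  d8:0  d9:0.
Shift O→6.
Schedule N@1, O@6, P@4, M@6: d1:4  d2:4  d3:4  d4:5  d5:5  d6:4  d7:4  d8:3  d9:3 — peak 5.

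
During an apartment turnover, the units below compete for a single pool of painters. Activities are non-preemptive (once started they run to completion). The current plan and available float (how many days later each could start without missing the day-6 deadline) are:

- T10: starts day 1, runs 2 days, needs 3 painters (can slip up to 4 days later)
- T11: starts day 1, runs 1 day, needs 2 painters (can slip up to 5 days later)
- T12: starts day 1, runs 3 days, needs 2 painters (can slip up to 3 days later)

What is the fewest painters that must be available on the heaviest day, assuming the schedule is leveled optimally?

3

Early-start (T10@1, T11@1, T12@1) gives peak 7: d1:7  d2:5  d3:2  d4:0  d5:0  d6:0.
Shift T11→3, T12→4.
Schedule T10@1, T11@3, T12@4: d1:3  d2:3  d3:2  d4:2  d5:2  d6:2 — peak 3.
Total painter-days = 14 over 6 days ⇒ peak ≥ ⌈14/6⌉ = 3, so 3 is optimal.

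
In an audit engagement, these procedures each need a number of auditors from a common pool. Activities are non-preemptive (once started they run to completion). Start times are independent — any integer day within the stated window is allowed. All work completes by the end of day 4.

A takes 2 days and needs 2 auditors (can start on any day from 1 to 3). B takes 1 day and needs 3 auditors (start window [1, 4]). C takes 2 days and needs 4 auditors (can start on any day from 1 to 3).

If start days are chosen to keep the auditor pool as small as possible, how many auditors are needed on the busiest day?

5

Early-start (A@1, B@1, C@1) gives peak 9: d1:9  d2:6  d3:0  d4:0.
Shift C→3.
Schedule A@1, B@1, C@3: d1:5  d2:2  d3:4  d4:4 — peak 5.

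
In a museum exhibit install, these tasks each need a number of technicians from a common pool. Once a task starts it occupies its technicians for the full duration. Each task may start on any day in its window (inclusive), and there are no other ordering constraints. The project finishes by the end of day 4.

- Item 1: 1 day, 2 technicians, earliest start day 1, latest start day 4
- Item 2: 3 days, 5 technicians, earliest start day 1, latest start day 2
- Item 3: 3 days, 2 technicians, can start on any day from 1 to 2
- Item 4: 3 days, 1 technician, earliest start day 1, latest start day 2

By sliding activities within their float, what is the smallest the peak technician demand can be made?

8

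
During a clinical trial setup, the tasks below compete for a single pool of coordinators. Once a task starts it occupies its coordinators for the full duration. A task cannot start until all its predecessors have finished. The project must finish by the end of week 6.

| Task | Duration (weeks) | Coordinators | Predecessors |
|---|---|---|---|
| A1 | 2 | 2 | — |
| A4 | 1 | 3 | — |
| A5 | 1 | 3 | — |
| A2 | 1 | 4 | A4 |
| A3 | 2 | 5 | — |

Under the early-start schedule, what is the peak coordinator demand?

13

Early-start schedule: A1@1, A4@1, A5@1, A2@2, A3@1.
Load per week: week 1: 13, week 2: 11, week 3: 0, week 4: 0, week 5: 0, week 6: 0.
Peak is 13.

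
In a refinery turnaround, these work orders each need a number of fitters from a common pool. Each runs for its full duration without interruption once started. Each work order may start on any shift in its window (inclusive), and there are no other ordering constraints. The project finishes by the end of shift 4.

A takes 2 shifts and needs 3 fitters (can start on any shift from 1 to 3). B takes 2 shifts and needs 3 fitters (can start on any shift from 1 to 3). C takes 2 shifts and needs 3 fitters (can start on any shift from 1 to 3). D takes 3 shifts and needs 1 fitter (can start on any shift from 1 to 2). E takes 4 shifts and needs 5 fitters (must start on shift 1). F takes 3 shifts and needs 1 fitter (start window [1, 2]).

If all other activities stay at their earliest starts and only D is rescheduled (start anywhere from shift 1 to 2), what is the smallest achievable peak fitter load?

D@1: s1:16  s2:16  s3:7  s4:5 → peak 16
D@2: s1:15  s2:16  s3:7  s4:6 → peak 16
Best is D@1, peak 16.

16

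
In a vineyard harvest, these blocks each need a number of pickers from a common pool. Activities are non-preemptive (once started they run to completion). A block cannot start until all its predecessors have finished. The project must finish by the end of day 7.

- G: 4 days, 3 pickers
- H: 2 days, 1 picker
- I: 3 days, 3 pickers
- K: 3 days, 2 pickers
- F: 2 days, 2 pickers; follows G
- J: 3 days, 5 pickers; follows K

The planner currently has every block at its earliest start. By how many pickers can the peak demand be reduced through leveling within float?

Early-start peak: d1:9  d2:9  d3:8  d4:8  d5:7  d6:7  d7:0 ⇒ 9.
Leveled (G@1, H@1, I@3, K@1, F@6, J@5): d1:6  d2:6  d3:8  d4:6  d5:8  d6:7  d7:7 ⇒ 8.
Reduction 9 − 8 = 1.

1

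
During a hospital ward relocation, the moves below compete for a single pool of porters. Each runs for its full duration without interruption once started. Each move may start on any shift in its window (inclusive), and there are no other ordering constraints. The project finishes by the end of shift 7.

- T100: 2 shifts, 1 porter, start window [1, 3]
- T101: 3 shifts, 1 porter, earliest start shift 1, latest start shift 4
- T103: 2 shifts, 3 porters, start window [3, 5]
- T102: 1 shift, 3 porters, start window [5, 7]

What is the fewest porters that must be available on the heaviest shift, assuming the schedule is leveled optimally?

3

Early-start (T100@1, T101@1, T103@3, T102@5) gives peak 4: s1:2  s2:2  s3:4  s4:3  s5:3  s6:0  s7:0.
Shift T103→4, T102→6.
Schedule T100@1, T101@1, T103@4, T102@6: s1:2  s2:2  s3:1  s4:3  s5:3  s6:3  s7:0 — peak 3.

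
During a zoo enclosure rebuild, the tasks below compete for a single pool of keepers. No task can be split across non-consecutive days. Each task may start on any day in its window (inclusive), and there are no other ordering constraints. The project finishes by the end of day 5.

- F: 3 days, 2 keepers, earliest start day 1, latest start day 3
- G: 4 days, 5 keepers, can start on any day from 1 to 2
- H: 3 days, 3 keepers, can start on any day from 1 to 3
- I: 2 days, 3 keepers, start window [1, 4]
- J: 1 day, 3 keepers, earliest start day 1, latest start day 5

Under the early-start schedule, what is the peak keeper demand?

16

Early-start schedule: F@1, G@1, H@1, I@1, J@1.
Load per day: day 1: 16, day 2: 13, day 3: 10, day 4: 5, day 5: 0.
Peak is 16.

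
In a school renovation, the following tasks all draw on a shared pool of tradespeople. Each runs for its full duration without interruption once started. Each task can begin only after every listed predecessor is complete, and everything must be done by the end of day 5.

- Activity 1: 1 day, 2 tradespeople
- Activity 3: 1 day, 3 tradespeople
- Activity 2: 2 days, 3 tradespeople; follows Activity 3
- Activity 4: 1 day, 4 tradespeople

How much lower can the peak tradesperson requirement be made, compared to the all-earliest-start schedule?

Early-start peak: d1:9  d2:3  d3:3  d4:0  d5:0 ⇒ 9.
Leveled (Activity 1@1, Activity 3@2, Activity 2@3, Activity 4@5): d1:2  d2:3  d3:3  d4:3  d5:4 ⇒ 4.
Reduction 9 − 4 = 5.

5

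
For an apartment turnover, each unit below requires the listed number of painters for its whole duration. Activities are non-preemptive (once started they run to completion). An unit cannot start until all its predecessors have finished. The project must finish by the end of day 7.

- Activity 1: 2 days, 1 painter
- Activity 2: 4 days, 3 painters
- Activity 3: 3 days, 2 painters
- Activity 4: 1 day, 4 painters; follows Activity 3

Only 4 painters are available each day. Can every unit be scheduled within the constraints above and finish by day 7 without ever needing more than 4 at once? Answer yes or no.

The minimum achievable peak is 5; 4 < 5, so no feasible schedule stays within the cap.

no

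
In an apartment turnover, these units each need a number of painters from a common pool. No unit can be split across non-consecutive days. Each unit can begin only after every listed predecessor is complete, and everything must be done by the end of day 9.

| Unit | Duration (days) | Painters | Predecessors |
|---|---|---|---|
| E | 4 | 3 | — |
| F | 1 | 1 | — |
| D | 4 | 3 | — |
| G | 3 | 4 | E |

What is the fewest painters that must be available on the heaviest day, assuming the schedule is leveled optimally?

Early-start (E@1, F@1, D@1, G@5) gives peak 7: d1:7  d2:6  d3:6  d4:6  d5:4  d6:4  d7:4  d8:0  d9:0.
Shift D→2, G→6.
Schedule E@1, F@1, D@2, G@6: d1:4  d2:6  d3:6  d4:6  d5:3  d6:4  d7:4  d8:4  d9:0 — peak 6.

6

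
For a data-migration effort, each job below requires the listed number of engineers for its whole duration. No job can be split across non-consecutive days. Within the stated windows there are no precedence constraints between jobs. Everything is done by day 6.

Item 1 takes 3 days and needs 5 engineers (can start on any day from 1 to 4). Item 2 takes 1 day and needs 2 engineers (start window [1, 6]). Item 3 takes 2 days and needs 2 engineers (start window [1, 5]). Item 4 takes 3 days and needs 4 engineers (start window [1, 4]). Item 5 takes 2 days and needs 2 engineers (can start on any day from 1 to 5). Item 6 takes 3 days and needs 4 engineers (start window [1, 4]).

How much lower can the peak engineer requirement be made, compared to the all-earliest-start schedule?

Early-start peak: d1:19  d2:17  d3:13  d4:0  d5:0  d6:0 ⇒ 19.
Leveled (Item 1@1, Item 2@1, Item 3@1, Item 4@4, Item 5@2, Item 6@4): d1:9  d2:9  d3:7  d4:8  d5:8  d6:8 ⇒ 9.
Reduction 19 − 9 = 10.

10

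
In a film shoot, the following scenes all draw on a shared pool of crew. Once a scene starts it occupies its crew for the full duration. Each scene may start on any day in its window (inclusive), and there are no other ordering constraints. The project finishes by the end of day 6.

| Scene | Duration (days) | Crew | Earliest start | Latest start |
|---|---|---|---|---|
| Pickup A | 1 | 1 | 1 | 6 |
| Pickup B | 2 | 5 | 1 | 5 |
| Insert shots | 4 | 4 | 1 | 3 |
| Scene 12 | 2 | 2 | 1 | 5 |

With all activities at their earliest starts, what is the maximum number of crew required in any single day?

Early-start schedule: Pickup A@1, Pickup B@1, Insert shots@1, Scene 12@1.
Load per day: day 1: 12, day 2: 11, day 3: 4, day 4: 4, day 5: 0, day 6: 0.
Peak is 12.

12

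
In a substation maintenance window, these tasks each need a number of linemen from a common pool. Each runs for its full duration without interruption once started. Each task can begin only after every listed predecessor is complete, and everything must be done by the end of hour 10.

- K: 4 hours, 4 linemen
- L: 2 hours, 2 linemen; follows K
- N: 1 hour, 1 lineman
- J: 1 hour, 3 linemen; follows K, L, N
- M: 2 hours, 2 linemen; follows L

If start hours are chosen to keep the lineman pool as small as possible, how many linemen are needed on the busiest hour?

Early-start (K@1, L@5, N@1, J@7, M@7) gives peak 5: h1:5  h2:4  h3:4  h4:4  h5:2  h6:2  h7:5  h8:2  h9:0  h10:0.
Shift N→5, M→8.
Schedule K@1, L@5, N@5, J@7, M@8: h1:4  h2:4  h3:4  h4:4  h5:3  h6:2  h7:3  h8:2  h9:2  h10:0 — peak 4.

4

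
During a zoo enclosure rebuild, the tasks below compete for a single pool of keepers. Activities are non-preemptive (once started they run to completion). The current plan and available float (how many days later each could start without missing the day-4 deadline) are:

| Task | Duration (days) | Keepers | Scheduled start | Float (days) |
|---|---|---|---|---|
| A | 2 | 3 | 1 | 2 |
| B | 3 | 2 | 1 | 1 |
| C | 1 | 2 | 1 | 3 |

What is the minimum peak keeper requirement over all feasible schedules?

5

Early-start (A@1, B@1, C@1) gives peak 7: d1:7  d2:5  d3:2  d4:0.
Shift C→3.
Schedule A@1, B@1, C@3: d1:5  d2:5  d3:4  d4:0 — peak 5.
No arrangement of the 24 feasible schedules does better.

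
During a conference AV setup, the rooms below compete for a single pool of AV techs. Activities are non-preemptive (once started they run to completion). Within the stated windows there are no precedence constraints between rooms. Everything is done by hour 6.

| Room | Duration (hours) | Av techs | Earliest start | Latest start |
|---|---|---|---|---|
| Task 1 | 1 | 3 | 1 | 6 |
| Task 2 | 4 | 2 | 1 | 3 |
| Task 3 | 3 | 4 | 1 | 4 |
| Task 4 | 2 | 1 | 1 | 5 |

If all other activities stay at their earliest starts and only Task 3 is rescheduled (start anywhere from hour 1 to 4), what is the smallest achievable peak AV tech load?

Task 3@1: h1:10  h2:7  h3:6  h4:2  h5:0  h6:0 → peak 10
Task 3@2: h1:6  h2:7  h3:6  h4:6  h5:0  h6:0 → peak 7
Task 3@3: h1:6  h2:3  h3:6  h4:6  h5:4  h6:0 → peak 6
Task 3@4: h1:6  h2:3  h3:2  h4:6  h5:4  h6:4 → peak 6
Best is Task 3@3, peak 6.

6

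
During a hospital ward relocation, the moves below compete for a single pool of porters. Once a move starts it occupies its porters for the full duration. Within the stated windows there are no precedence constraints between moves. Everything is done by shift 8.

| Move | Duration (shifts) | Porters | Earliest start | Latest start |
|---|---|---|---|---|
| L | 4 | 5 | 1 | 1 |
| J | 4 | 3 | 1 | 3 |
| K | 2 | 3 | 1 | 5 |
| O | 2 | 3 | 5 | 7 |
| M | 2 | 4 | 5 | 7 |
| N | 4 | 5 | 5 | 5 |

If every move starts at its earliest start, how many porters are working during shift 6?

At early start, shift 6 has: O, M, N.
Demand: 3 + 4 + 5 = 12.

12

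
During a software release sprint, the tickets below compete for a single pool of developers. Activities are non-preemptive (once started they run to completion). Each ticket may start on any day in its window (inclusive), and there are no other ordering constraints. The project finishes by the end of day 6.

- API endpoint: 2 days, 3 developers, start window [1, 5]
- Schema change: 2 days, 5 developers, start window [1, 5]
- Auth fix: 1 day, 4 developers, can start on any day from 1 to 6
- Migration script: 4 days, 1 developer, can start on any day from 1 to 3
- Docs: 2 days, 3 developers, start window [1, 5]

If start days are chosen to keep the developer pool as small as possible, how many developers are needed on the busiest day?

Early-start (API endpoint@1, Schema change@1, Auth fix@1, Migration script@1, Docs@1) gives peak 16: d1:16  d2:12  d3:1  d4:1  d5:0  d6:0.
Shift Schema change→3, Auth fix→5, Migration script→3.
Schedule API endpoint@1, Schema change@3, Auth fix@5, Migration script@3, Docs@1: d1:6  d2:6  d3:6  d4:6  d5:5  d6:1 — peak 6.

6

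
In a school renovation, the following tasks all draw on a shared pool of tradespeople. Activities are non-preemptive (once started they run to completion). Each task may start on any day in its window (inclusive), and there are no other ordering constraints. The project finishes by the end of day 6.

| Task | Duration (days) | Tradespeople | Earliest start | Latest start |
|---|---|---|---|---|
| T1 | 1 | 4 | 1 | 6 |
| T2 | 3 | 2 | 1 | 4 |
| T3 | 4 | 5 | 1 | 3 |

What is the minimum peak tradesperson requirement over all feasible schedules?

7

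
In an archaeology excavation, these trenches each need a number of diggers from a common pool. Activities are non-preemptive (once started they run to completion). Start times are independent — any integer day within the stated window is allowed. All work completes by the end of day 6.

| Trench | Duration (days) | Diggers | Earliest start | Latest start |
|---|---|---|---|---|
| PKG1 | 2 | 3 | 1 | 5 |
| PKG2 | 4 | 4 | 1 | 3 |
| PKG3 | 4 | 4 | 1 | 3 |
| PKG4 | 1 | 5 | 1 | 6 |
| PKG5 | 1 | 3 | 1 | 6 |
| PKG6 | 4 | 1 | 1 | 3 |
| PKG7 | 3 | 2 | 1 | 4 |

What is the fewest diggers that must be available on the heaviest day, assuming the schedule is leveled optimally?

Early-start (PKG1@1, PKG2@1, PKG3@1, PKG4@1, PKG5@1, PKG6@1, PKG7@1) gives peak 22: d1:22  d2:14  d3:11  d4:9  d5:0  d6:0.
Shift PKG4→5, PKG5→5, PKG6→3, PKG7→3.
Schedule PKG1@1, PKG2@1, PKG3@1, PKG4@5, PKG5@5, PKG6@3, PKG7@3: d1:11  d2:11  d3:11  d4:11  d5:11  d6:1 — peak 11.

11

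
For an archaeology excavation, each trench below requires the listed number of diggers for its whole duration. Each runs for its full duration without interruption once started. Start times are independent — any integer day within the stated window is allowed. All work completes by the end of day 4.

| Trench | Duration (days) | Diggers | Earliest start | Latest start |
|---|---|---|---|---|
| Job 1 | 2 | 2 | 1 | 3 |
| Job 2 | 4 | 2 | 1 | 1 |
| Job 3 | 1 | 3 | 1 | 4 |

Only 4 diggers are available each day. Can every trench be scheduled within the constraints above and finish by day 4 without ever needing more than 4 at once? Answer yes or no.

The minimum achievable peak is 5; 4 < 5, so no feasible schedule stays within the cap.

no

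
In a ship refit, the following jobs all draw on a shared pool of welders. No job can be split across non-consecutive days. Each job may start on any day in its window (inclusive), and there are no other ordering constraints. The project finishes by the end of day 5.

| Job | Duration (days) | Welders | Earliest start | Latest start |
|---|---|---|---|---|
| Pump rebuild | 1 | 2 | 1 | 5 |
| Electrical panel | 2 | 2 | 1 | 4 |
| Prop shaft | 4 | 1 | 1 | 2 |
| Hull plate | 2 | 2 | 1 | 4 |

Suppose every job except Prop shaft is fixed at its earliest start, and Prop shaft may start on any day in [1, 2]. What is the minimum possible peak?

6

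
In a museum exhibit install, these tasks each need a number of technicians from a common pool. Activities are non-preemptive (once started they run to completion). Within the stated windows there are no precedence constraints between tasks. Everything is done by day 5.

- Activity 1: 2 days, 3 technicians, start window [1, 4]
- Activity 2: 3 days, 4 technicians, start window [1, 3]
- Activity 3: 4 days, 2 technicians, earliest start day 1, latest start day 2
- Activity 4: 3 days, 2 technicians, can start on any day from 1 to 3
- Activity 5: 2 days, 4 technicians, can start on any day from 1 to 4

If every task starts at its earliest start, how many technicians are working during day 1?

15

At early start, day 1 has: Activity 1, Activity 2, Activity 3, Activity 4, Activity 5.
Demand: 3 + 4 + 2 + 2 + 4 = 15.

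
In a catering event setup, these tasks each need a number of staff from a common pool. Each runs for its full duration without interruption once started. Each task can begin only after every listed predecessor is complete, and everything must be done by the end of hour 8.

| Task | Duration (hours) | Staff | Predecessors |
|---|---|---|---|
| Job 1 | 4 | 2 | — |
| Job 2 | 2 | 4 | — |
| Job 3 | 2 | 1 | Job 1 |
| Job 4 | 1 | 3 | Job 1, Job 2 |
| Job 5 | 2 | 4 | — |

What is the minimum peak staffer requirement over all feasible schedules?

Early-start (Job 1@1, Job 2@1, Job 3@5, Job 4@5, Job 5@1) gives peak 10: h1:10  h2:10  h3:2  h4:2  h5:4  h6:1  h7:0  h8:0.
Shift Job 5→3.
Schedule Job 1@1, Job 2@1, Job 3@5, Job 4@5, Job 5@3: h1:6  h2:6  h3:6  h4:6  h5:4  h6:1  h7:0  h8:0 — peak 6.

6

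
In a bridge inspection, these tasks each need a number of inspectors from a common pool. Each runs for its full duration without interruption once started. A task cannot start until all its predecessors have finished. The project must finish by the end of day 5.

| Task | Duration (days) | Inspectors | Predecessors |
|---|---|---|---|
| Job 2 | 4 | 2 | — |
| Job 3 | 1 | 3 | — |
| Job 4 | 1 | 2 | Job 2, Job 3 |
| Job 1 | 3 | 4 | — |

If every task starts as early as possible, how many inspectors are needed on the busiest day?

Early-start schedule: Job 2@1, Job 3@1, Job 4@5, Job 1@1.
Load per day: day 1: 9, day 2: 6, day 3: 6, day 4: 2, day 5: 2.
Peak is 9.

9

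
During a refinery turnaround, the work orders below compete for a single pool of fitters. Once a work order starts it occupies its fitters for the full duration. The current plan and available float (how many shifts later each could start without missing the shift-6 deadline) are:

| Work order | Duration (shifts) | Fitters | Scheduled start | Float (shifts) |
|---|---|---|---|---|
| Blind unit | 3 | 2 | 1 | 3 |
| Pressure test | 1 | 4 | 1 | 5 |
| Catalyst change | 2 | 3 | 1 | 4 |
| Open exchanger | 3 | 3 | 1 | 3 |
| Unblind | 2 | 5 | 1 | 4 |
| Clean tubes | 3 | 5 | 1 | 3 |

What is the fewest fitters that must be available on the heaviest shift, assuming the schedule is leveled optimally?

10

Early-start (Blind unit@1, Pressure test@1, Catalyst change@1, Open exchanger@1, Unblind@1, Clean tubes@1) gives peak 22: s1:22  s2:18  s3:10  s4:0  s5:0  s6:0.
Shift Open exchanger→2, Unblind→5, Clean tubes→3.
Schedule Blind unit@1, Pressure test@1, Catalyst change@1, Open exchanger@2, Unblind@5, Clean tubes@3: s1:9  s2:8  s3:10  s4:8  s5:10  s6:5 — peak 10.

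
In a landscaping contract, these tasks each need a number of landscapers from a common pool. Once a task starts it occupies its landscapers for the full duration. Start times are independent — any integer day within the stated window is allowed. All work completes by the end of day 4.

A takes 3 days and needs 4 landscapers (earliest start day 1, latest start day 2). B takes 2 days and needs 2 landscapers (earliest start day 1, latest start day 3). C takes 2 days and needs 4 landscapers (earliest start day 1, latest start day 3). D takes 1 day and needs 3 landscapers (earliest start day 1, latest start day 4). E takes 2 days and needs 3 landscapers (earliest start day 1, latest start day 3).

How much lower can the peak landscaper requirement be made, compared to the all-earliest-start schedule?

Early-start peak: d1:16  d2:13  d3:4  d4:0 ⇒ 16.
Leveled (A@1, B@1, C@3, D@4, E@1): d1:9  d2:9  d3:8  d4:7 ⇒ 9.
Reduction 16 − 9 = 7.

7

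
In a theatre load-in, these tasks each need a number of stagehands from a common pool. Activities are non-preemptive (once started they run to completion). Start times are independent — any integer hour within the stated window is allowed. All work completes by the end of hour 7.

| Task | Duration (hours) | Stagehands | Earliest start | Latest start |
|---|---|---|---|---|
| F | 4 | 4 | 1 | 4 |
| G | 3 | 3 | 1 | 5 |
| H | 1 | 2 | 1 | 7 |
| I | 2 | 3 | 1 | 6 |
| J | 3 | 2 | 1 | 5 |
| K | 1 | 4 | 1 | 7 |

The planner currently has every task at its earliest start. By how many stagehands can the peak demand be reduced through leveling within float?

11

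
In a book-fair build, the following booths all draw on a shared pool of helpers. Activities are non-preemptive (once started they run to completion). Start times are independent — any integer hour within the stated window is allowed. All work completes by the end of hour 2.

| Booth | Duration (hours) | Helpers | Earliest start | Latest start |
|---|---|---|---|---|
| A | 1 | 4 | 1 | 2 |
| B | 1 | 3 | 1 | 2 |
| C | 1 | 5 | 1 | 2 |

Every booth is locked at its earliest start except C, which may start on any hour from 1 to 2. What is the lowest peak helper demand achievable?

7

C@1: h1:12  h2:0 → peak 12
C@2: h1:7  h2:5 → peak 7
Best is C@2, peak 7.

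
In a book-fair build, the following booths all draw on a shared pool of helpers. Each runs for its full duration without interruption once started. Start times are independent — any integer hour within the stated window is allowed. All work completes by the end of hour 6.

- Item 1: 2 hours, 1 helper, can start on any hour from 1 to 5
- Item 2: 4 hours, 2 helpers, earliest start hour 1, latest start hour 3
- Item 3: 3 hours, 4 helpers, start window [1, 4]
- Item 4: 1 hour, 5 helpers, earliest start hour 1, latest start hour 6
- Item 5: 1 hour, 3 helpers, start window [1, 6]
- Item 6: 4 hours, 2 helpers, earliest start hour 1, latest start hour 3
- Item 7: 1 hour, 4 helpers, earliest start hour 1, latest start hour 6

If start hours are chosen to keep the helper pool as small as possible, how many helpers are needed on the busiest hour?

Early-start (Item 1@1, Item 2@1, Item 3@1, Item 4@1, Item 5@1, Item 6@1, Item 7@1) gives peak 21: h1:21  h2:9  h3:8  h4:4  h5:0  h6:0.
Shift Item 4→5, Item 5→4, Item 6→3, Item 7→6.
Schedule Item 1@1, Item 2@1, Item 3@1, Item 4@5, Item 5@4, Item 6@3, Item 7@6: h1:7  h2:7  h3:8  h4:7  h5:7  h6:6 — peak 8.

8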